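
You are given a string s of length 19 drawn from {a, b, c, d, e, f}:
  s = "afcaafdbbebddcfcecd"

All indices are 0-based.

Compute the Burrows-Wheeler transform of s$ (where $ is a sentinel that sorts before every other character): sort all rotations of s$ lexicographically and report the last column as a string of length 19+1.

dc$adebfefdcfdbbcaca

rank  rotation              last
    0  $afcaafdbbebddcfcecd  d
    1  aafdbbebddcfcecd$afc  c
    2  afcaafdbbebddcfcecd$  $
    3  afdbbebddcfcecd$afca  a
    4  bbebddcfcecd$afcaafd  d
    5  bddcfcecd$afcaafdbbe  e
    6  bebddcfcecd$afcaafdb  b
    7  caafdbbebddcfcecd$af  f
    8  cd$afcaafdbbebddcfce  e
    9  cecd$afcaafdbbebddcf  f
   10  cfcecd$afcaafdbbebdd  d
   11  d$afcaafdbbebddcfcec  c
   12  dbbebddcfcecd$afcaaf  f
   13  dcfcecd$afcaafdbbebd  d
   14  ddcfcecd$afcaafdbbeb  b
   15  ebddcfcecd$afcaafdbb  b
   16  ecd$afcaafdbbebddcfc  c
   17  fcaafdbbebddcfcecd$a  a
   18  fcecd$afcaafdbbebddc  c
   19  fdbbebddcfcecd$afcaa  a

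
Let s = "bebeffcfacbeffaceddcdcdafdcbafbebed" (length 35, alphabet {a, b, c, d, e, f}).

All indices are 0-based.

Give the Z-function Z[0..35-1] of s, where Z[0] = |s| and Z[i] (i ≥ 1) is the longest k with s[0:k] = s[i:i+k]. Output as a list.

Z[0]=35
i=1: fresh scan; Z[1]=0
i=2: fresh scan; Z[2]=2 extend→box=[2,4)
i=3: min(r-i=1, Z[1]=0)=0; Z[3]=0
i=4: fresh scan; Z[4]=0
i=5: fresh scan; Z[5]=0
i=6: fresh scan; Z[6]=0
i=7: fresh scan; Z[7]=0
i=8: fresh scan; Z[8]=0
i=9: fresh scan; Z[9]=0
i=10: fresh scan; Z[10]=2 extend→box=[10,12)
i=11: min(r-i=1, Z[1]=0)=0; Z[11]=0
i=12: fresh scan; Z[12]=0
i=13: fresh scan; Z[13]=0
i=14: fresh scan; Z[14]=0
i=15: fresh scan; Z[15]=0
i=16: fresh scan; Z[16]=0
i=17: fresh scan; Z[17]=0
i=18: fresh scan; Z[18]=0
i=19: fresh scan; Z[19]=0
i=20: fresh scan; Z[20]=0
i=21: fresh scan; Z[21]=0
i=22: fresh scan; Z[22]=0
i=23: fresh scan; Z[23]=0
i=24: fresh scan; Z[24]=0
i=25: fresh scan; Z[25]=0
i=26: fresh scan; Z[26]=0
i=27: fresh scan; Z[27]=1 extend→box=[27,28)
i=28: fresh scan; Z[28]=0
i=29: fresh scan; Z[29]=0
i=30: fresh scan; Z[30]=4 extend→box=[30,34)
i=31: min(r-i=3, Z[1]=0)=0; Z[31]=0
i=32: min(r-i=2, Z[2]=2)=2; Z[32]=2
i=33: min(r-i=1, Z[3]=0)=0; Z[33]=0
i=34: fresh scan; Z[34]=0

[35, 0, 2, 0, 0, 0, 0, 0, 0, 0, 2, 0, 0, 0, 0, 0, 0, 0, 0, 0, 0, 0, 0, 0, 0, 0, 0, 1, 0, 0, 4, 0, 2, 0, 0]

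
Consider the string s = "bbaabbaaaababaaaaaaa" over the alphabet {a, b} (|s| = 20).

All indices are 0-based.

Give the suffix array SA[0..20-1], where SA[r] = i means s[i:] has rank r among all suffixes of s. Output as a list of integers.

[19, 18, 17, 16, 15, 14, 13, 6, 7, 8, 2, 11, 9, 3, 12, 5, 1, 10, 4, 0]

sorted suffixes:
  #0 SA[0]=19  'a'
  #1 SA[1]=18  'aa'
  #2 SA[2]=17  'aaa'
  #3 SA[3]=16  'aaaa'
  #4 SA[4]=15  'aaaaa'
  #5 SA[5]=14  'aaaaaa'
  #6 SA[6]=13  'aaaaaaa'
  #7 SA[7]=6  'aaaababaaaaaaa'
  #8 SA[8]=7  'aaababaaaaaaa'
  #9 SA[9]=8  'aababaaaaaaa'
  #10 SA[10]=2  'aabbaaaababaaaaaaa'
  #11 SA[11]=11  'abaaaaaaa'
  #12 SA[12]=9  'ababaaaaaaa'
  #13 SA[13]=3  'abbaaaababaaaaaaa'
  #14 SA[14]=12  'baaaaaaa'
  #15 SA[15]=5  'baaaababaaaaaaa'
  #16 SA[16]=1  'baabbaaaababaaaaaaa'
  #17 SA[17]=10  'babaaaaaaa'
  #18 SA[18]=4  'bbaaaababaaaaaaa'
  #19 SA[19]=0  'bbaabbaaaababaaaaaaa'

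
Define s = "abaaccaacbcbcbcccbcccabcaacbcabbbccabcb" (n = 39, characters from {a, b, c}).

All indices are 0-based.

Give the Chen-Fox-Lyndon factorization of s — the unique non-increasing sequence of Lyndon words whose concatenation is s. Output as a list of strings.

["ab", "aacc", "aacbcbcbcccbcccabc", "aacbcabbbccabcb"]

emit factor 1: 'ab' (i=0, period=2)
emit factor 2: 'aacc' (i=2, period=4)
emit factor 3: 'aacbcbcbcccbcccabc' (i=6, period=18)
emit factor 4: 'aacbcabbbccabcb' (i=24, period=15)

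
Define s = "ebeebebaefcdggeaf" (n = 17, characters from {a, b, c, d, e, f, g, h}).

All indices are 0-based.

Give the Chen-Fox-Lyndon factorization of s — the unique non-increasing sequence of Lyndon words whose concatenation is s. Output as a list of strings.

emit factor 1: 'e' (i=0, period=1)
emit factor 2: 'bee' (i=1, period=3)
emit factor 3: 'be' (i=4, period=2)
emit factor 4: 'b' (i=6, period=1)
emit factor 5: 'aefcdggeaf' (i=7, period=10)

["e", "bee", "be", "b", "aefcdggeaf"]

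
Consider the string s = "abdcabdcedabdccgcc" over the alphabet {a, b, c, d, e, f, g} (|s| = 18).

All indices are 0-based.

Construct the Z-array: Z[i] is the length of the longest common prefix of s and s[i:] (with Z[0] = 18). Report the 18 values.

[18, 0, 0, 0, 4, 0, 0, 0, 0, 0, 4, 0, 0, 0, 0, 0, 0, 0]

Z[0]=18
i=1: fresh scan; Z[1]=0
i=2: fresh scan; Z[2]=0
i=3: fresh scan; Z[3]=0
i=4: fresh scan; Z[4]=4 grow→box=[4,8)
i=5: min(r-i=3, Z[1]=0)=0; Z[5]=0
i=6: min(r-i=2, Z[2]=0)=0; Z[6]=0
i=7: min(r-i=1, Z[3]=0)=0; Z[7]=0
i=8: fresh scan; Z[8]=0
i=9: fresh scan; Z[9]=0
i=10: fresh scan; Z[10]=4 grow→box=[10,14)
i=11: min(r-i=3, Z[1]=0)=0; Z[11]=0
i=12: min(r-i=2, Z[2]=0)=0; Z[12]=0
i=13: min(r-i=1, Z[3]=0)=0; Z[13]=0
i=14: fresh scan; Z[14]=0
i=15: fresh scan; Z[15]=0
i=16: fresh scan; Z[16]=0
i=17: fresh scan; Z[17]=0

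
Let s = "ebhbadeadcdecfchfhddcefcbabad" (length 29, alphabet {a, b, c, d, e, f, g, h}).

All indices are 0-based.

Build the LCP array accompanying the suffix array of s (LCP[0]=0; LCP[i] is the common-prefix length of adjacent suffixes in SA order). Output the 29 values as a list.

[0, 1, 2, 2, 0, 2, 3, 1, 0, 1, 1, 1, 1, 0, 1, 2, 1, 1, 2, 0, 1, 1, 1, 0, 2, 1, 0, 1, 1]

sorted suffixes:
  #0 SA[0]=25  'abad'
  #1 SA[1]=27  'ad'
  #2 SA[2]=7  'adcdecfchfhddcefcbabad'
  #3 SA[3]=4  'adeadcdecfchfhddcefcbabad'
  #4 SA[4]=24  'babad'
  #5 SA[5]=26  'bad'
  #6 SA[6]=3  'badeadcdecfchfhddcefcbabad'
  #7 SA[7]=1  'bhbadeadcdecfchfhddcefcbabad'
  #8 SA[8]=23  'cbabad'
  #9 SA[9]=9  'cdecfchfhddcefcbabad'
  #10 SA[10]=20  'cefcbabad'
  #11 SA[11]=12  'cfchfhddcefcbabad'
  #12 SA[12]=14  'chfhddcefcbabad'
  #13 SA[13]=28  'd'
  #14 SA[14]=8  'dcdecfchfhddcefcbabad'
  #15 SA[15]=19  'dcefcbabad'
  #16 SA[16]=18  'ddcefcbabad'
  #17 SA[17]=5  'deadcdecfchfhddcefcbabad'
  #18 SA[18]=10  'decfchfhddcefcbabad'
  #19 SA[19]=6  'eadcdecfchfhddcefcbabad'
  #20 SA[20]=0  'ebhbadeadcdecfchfhddcefcbabad'
  #21 SA[21]=11  'ecfchfhddcefcbabad'
  #22 SA[22]=21  'efcbabad'
  #23 SA[23]=22  'fcbabad'
  #24 SA[24]=13  'fchfhddcefcbabad'
  #25 SA[25]=16  'fhddcefcbabad'
  #26 SA[26]=2  'hbadeadcdecfchfhddcefcbabad'
  #27 SA[27]=17  'hddcefcbabad'
  #28 SA[28]=15  'hfhddcefcbabad'

SA = [25, 27, 7, 4, 24, 26, 3, 1, 23, 9, 20, 12, 14, 28, 8, 19, 18, 5, 10, 6, 0, 11, 21, 22, 13, 16, 2, 17, 15]
rank  pair      lcp
   1  s[25:],s[27:]  1  'a'
   2  s[27:],s[7:]  2  'ad'
   3  s[7:],s[4:]  2  'ad'
   4  s[4:],s[24:]  0  ''
   5  s[24:],s[26:]  2  'ba'
   6  s[26:],s[3:]  3  'bad'
   7  s[3:],s[1:]  1  'b'
   8  s[1:],s[23:]  0  ''
   9  s[23:],s[9:]  1  'c'
  10  s[9:],s[20:]  1  'c'
  11  s[20:],s[12:]  1  'c'
  12  s[12:],s[14:]  1  'c'
  13  s[14:],s[28:]  0  ''
  14  s[28:],s[8:]  1  'd'
  15  s[8:],s[19:]  2  'dc'
  16  s[19:],s[18:]  1  'd'
  17  s[18:],s[5:]  1  'd'
  18  s[5:],s[10:]  2  'de'
  19  s[10:],s[6:]  0  ''
  20  s[6:],s[0:]  1  'e'
  21  s[0:],s[11:]  1  'e'
  22  s[11:],s[21:]  1  'e'
  23  s[21:],s[22:]  0  ''
  24  s[22:],s[13:]  2  'fc'
  25  s[13:],s[16:]  1  'f'
  26  s[16:],s[2:]  0  ''
  27  s[2:],s[17:]  1  'h'
  28  s[17:],s[15:]  1  'h'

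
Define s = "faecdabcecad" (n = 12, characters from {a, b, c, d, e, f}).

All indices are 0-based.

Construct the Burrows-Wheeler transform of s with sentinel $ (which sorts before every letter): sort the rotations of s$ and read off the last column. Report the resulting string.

ddcfaeebacca$

rank  rotation       last
    0  $faecdabcecad  d
    1  abcecad$faecd  d
    2  ad$faecdabcec  c
    3  aecdabcecad$f  f
    4  bcecad$faecda  a
    5  cad$faecdabce  e
    6  cdabcecad$fae  e
    7  cecad$faecdab  b
    8  d$faecdabceca  a
    9  dabcecad$faec  c
   10  ecad$faecdabc  c
   11  ecdabcecad$fa  a
   12  faecdabcecad$  $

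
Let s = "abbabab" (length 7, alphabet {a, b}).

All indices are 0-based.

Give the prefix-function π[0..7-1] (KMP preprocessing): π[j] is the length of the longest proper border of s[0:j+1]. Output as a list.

π[0] = 0
j=1 s[j]='b': π[1]=0 (border '')
j=2 s[j]='b': π[2]=0 (border '')
j=3 s[j]='a': π[3]=1 (border 'a')
j=4 s[j]='b': π[4]=2 (border 'ab')
j=5 s[j]='a': k: 2→0; π[5]=1 (border 'a')
j=6 s[j]='b': π[6]=2 (border 'ab')

[0, 0, 0, 1, 2, 1, 2]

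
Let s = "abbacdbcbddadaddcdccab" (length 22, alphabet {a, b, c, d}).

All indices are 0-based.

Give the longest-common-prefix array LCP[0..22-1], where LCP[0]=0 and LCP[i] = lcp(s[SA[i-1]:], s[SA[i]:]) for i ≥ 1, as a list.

[0, 2, 1, 1, 2, 0, 1, 1, 1, 1, 0, 1, 1, 1, 2, 0, 3, 1, 1, 2, 1, 2]

sorted suffixes:
  #0 SA[0]=20  'ab'
  #1 SA[1]=0  'abbacdbcbddadaddcdccab'
  #2 SA[2]=3  'acdbcbddadaddcdccab'
  #3 SA[3]=11  'adaddcdccab'
  #4 SA[4]=13  'addcdccab'
  #5 SA[5]=21  'b'
  #6 SA[6]=2  'bacdbcbddadaddcdccab'
  #7 SA[7]=1  'bbacdbcbddadaddcdccab'
  #8 SA[8]=6  'bcbddadaddcdccab'
  #9 SA[9]=8  'bddadaddcdccab'
  #10 SA[10]=19  'cab'
  #11 SA[11]=7  'cbddadaddcdccab'
  #12 SA[12]=18  'ccab'
  #13 SA[13]=4  'cdbcbddadaddcdccab'
  #14 SA[14]=16  'cdccab'
  #15 SA[15]=10  'dadaddcdccab'
  #16 SA[16]=12  'daddcdccab'
  #17 SA[17]=5  'dbcbddadaddcdccab'
  #18 SA[18]=17  'dccab'
  #19 SA[19]=15  'dcdccab'
  #20 SA[20]=9  'ddadaddcdccab'
  #21 SA[21]=14  'ddcdccab'

SA = [20, 0, 3, 11, 13, 21, 2, 1, 6, 8, 19, 7, 18, 4, 16, 10, 12, 5, 17, 15, 9, 14]
[i] adj suffixes → lcp
  [1] 20/0 → 2 ('ab')
  [2] 0/3 → 1 ('a')
  [3] 3/11 → 1 ('a')
  [4] 11/13 → 2 ('ad')
  [5] 13/21 → 0 ('')
  [6] 21/2 → 1 ('b')
  [7] 2/1 → 1 ('b')
  [8] 1/6 → 1 ('b')
  [9] 6/8 → 1 ('b')
  [10] 8/19 → 0 ('')
  [11] 19/7 → 1 ('c')
  [12] 7/18 → 1 ('c')
  [13] 18/4 → 1 ('c')
  [14] 4/16 → 2 ('cd')
  [15] 16/10 → 0 ('')
  [16] 10/12 → 3 ('dad')
  [17] 12/5 → 1 ('d')
  [18] 5/17 → 1 ('d')
  [19] 17/15 → 2 ('dc')
  [20] 15/9 → 1 ('d')
  [21] 9/14 → 2 ('dd')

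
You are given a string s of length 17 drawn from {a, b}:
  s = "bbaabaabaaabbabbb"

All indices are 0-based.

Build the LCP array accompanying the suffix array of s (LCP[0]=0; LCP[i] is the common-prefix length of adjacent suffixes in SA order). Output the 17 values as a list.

rank→(start, suffix):
  0 → (8, 'aaabbabbb')
  1 → (5, 'aabaaabbabbb')
  2 → (2, 'aabaabaaabbabbb')
  3 → (9, 'aabbabbb')
  4 → (6, 'abaaabbabbb')
  5 → (3, 'abaabaaabbabbb')
  6 → (10, 'abbabbb')
  7 → (13, 'abbb')
  8 → (16, 'b')
  9 → (7, 'baaabbabbb')
  10 → (4, 'baabaaabbabbb')
  11 → (1, 'baabaabaaabbabbb')
  12 → (12, 'babbb')
  13 → (15, 'bb')
  14 → (0, 'bbaabaabaaabbabbb')
  15 → (11, 'bbabbb')
  16 → (14, 'bbb')

SA = [8, 5, 2, 9, 6, 3, 10, 13, 16, 7, 4, 1, 12, 15, 0, 11, 14]
[i] adj suffixes → lcp
  [1] 8/5 → 2 ('aa')
  [2] 5/2 → 5 ('aabaa')
  [3] 2/9 → 3 ('aab')
  [4] 9/6 → 1 ('a')
  [5] 6/3 → 4 ('abaa')
  [6] 3/10 → 2 ('ab')
  [7] 10/13 → 3 ('abb')
  [8] 13/16 → 0 ('')
  [9] 16/7 → 1 ('b')
  [10] 7/4 → 3 ('baa')
  [11] 4/1 → 6 ('baabaa')
  [12] 1/12 → 2 ('ba')
  [13] 12/15 → 1 ('b')
  [14] 15/0 → 2 ('bb')
  [15] 0/11 → 3 ('bba')
  [16] 11/14 → 2 ('bb')

[0, 2, 5, 3, 1, 4, 2, 3, 0, 1, 3, 6, 2, 1, 2, 3, 2]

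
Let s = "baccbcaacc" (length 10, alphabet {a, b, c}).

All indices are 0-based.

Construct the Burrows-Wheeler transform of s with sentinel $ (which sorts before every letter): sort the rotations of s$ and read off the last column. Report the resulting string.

rank  rotation     last
    0  $baccbcaacc  c
    1  aacc$baccbc  c
    2  acc$baccbca  a
    3  accbcaacc$b  b
    4  baccbcaacc$  $
    5  bcaacc$bacc  c
    6  c$baccbcaac  c
    7  caacc$baccb  b
    8  cbcaacc$bac  c
    9  cc$baccbcaa  a
   10  ccbcaacc$ba  a

ccab$ccbcaa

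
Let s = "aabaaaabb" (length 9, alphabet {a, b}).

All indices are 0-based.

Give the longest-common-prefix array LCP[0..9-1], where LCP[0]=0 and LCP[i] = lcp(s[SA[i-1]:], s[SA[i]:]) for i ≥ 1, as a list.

sorted suffixes:
  #0 SA[0]=3  'aaaabb'
  #1 SA[1]=4  'aaabb'
  #2 SA[2]=0  'aabaaaabb'
  #3 SA[3]=5  'aabb'
  #4 SA[4]=1  'abaaaabb'
  #5 SA[5]=6  'abb'
  #6 SA[6]=8  'b'
  #7 SA[7]=2  'baaaabb'
  #8 SA[8]=7  'bb'

SA = [3, 4, 0, 5, 1, 6, 8, 2, 7]
rank  pair      lcp
   1  s[3:],s[4:]  3  'aaa'
   2  s[4:],s[0:]  2  'aa'
   3  s[0:],s[5:]  3  'aab'
   4  s[5:],s[1:]  1  'a'
   5  s[1:],s[6:]  2  'ab'
   6  s[6:],s[8:]  0  ''
   7  s[8:],s[2:]  1  'b'
   8  s[2:],s[7:]  1  'b'

[0, 3, 2, 3, 1, 2, 0, 1, 1]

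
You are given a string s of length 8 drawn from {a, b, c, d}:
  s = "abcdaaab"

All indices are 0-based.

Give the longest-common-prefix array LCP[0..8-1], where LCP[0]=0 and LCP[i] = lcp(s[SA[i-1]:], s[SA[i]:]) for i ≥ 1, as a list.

rank | idx | suffix
   0 |   4 | aaab
   1 |   5 | aab
   2 |   6 | ab
   3 |   0 | abcdaaab
   4 |   7 | b
   5 |   1 | bcdaaab
   6 |   2 | cdaaab
   7 |   3 | daaab

SA = [4, 5, 6, 0, 7, 1, 2, 3]
[i] adj suffixes → lcp
  [1] 4/5 → 2 ('aa')
  [2] 5/6 → 1 ('a')
  [3] 6/0 → 2 ('ab')
  [4] 0/7 → 0 ('')
  [5] 7/1 → 1 ('b')
  [6] 1/2 → 0 ('')
  [7] 2/3 → 0 ('')

[0, 2, 1, 2, 0, 1, 0, 0]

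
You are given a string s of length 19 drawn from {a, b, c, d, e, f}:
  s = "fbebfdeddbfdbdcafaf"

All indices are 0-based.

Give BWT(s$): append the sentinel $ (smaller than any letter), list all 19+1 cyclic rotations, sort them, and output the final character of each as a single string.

ffcdfdedfdbefbdaa$bb

rank  rotation              last
    0  $fbebfdeddbfdbdcafaf  f
    1  af$fbebfdeddbfdbdcaf  f
    2  afaf$fbebfdeddbfdbdc  c
    3  bdcafaf$fbebfdeddbfd  d
    4  bebfdeddbfdbdcafaf$f  f
    5  bfdbdcafaf$fbebfdedd  d
    6  bfdeddbfdbdcafaf$fbe  e
    7  cafaf$fbebfdeddbfdbd  d
    8  dbdcafaf$fbebfdeddbf  f
    9  dbfdbdcafaf$fbebfded  d
   10  dcafaf$fbebfdeddbfdb  b
   11  ddbfdbdcafaf$fbebfde  e
   12  deddbfdbdcafaf$fbebf  f
   13  ebfdeddbfdbdcafaf$fb  b
   14  eddbfdbdcafaf$fbebfd  d
   15  f$fbebfdeddbfdbdcafa  a
   16  faf$fbebfdeddbfdbdca  a
   17  fbebfdeddbfdbdcafaf$  $
   18  fdbdcafaf$fbebfdeddb  b
   19  fdeddbfdbdcafaf$fbeb  b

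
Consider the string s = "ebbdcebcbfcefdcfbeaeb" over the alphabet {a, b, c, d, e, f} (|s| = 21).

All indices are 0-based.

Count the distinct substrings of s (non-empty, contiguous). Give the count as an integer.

rank→(start, suffix):
  0 → (18, 'aeb')
  1 → (20, 'b')
  2 → (1, 'bbdcebcbfcefdcfbeaeb')
  3 → (6, 'bcbfcefdcfbeaeb')
  4 → (2, 'bdcebcbfcefdcfbeaeb')
  5 → (16, 'beaeb')
  6 → (8, 'bfcefdcfbeaeb')
  7 → (7, 'cbfcefdcfbeaeb')
  8 → (4, 'cebcbfcefdcfbeaeb')
  9 → (10, 'cefdcfbeaeb')
  10 → (14, 'cfbeaeb')
  11 → (3, 'dcebcbfcefdcfbeaeb')
  12 → (13, 'dcfbeaeb')
  13 → (17, 'eaeb')
  14 → (19, 'eb')
  15 → (0, 'ebbdcebcbfcefdcfbeaeb')
  16 → (5, 'ebcbfcefdcfbeaeb')
  17 → (11, 'efdcfbeaeb')
  18 → (15, 'fbeaeb')
  19 → (9, 'fcefdcfbeaeb')
  20 → (12, 'fdcfbeaeb')

SA = [18, 20, 1, 6, 2, 16, 8, 7, 4, 10, 14, 3, 13, 17, 19, 0, 5, 11, 15, 9, 12]
rank  pair      lcp
   1  s[18:],s[20:]  0  ''
   2  s[20:],s[1:]  1  'b'
   3  s[1:],s[6:]  1  'b'
   4  s[6:],s[2:]  1  'b'
   5  s[2:],s[16:]  1  'b'
   6  s[16:],s[8:]  1  'b'
   7  s[8:],s[7:]  0  ''
   8  s[7:],s[4:]  1  'c'
   9  s[4:],s[10:]  2  'ce'
  10  s[10:],s[14:]  1  'c'
  11  s[14:],s[3:]  0  ''
  12  s[3:],s[13:]  2  'dc'
  13  s[13:],s[17:]  0  ''
  14  s[17:],s[19:]  1  'e'
  15  s[19:],s[0:]  2  'eb'
  16  s[0:],s[5:]  2  'eb'
  17  s[5:],s[11:]  1  'e'
  18  s[11:],s[15:]  0  ''
  19  s[15:],s[9:]  1  'f'
  20  s[9:],s[12:]  1  'f'

n(n+1)/2 = 21·22/2 = 231
Σ LCP = 0 + 0 + 1 + 1 + 1 + 1 + 1 + 0 + 1 + 2 + 1 + 0 + 2 + 0 + 1 + 2 + 2 + 1 + 0 + 1 + 1 = 19
distinct = 231 − 19 = 212

212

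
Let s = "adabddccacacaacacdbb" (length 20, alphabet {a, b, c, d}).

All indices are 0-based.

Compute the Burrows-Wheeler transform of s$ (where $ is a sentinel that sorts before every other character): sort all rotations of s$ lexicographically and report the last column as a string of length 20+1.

bcdccac$bdaaacadaacdb

rank  rotation               last
    0  $adabddccacacaacacdbb  b
    1  aacacdbb$adabddccacac  c
    2  abddccacacaacacdbb$ad  d
    3  acaacacdbb$adabddccac  c
    4  acacaacacdbb$adabddcc  c
    5  acacdbb$adabddccacaca  a
    6  acdbb$adabddccacacaac  c
    7  adabddccacacaacacdbb$  $
    8  b$adabddccacacaacacdb  b
    9  bb$adabddccacacaacacd  d
   10  bddccacacaacacdbb$ada  a
   11  caacacdbb$adabddccaca  a
   12  cacaacacdbb$adabddcca  a
   13  cacacaacacdbb$adabddc  c
   14  cacdbb$adabddccacacaa  a
   15  ccacacaacacdbb$adabdd  d
   16  cdbb$adabddccacacaaca  a
   17  dabddccacacaacacdbb$a  a
   18  dbb$adabddccacacaacac  c
   19  dccacacaacacdbb$adabd  d
   20  ddccacacaacacdbb$adab  b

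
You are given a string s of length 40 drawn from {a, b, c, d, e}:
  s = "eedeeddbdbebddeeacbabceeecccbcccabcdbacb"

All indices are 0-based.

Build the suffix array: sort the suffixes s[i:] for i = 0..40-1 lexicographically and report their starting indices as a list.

[32, 19, 37, 16, 39, 18, 36, 28, 33, 20, 7, 11, 9, 31, 38, 17, 27, 30, 26, 29, 25, 34, 21, 35, 6, 8, 5, 12, 13, 2, 15, 10, 24, 4, 1, 14, 23, 3, 0, 22]

sorted suffixes:
  #0 SA[0]=32  'abcdbacb'
  #1 SA[1]=19  'abceeecccbcccabcdbacb'
  #2 SA[2]=37  'acb'
  #3 SA[3]=16  'acbabceeecccbcccabcdbacb'
  #4 SA[4]=39  'b'
  #5 SA[5]=18  'babceeecccbcccabcdbacb'
  #6 SA[6]=36  'bacb'
  #7 SA[7]=28  'bcccabcdbacb'
  #8 SA[8]=33  'bcdbacb'
  #9 SA[9]=20  'bceeecccbcccabcdbacb'
  #10 SA[10]=7  'bdbebddeeacbabceeecccbcccabcdbacb'
  #11 SA[11]=11  'bddeeacbabceeecccbcccabcdbacb'
  #12 SA[12]=9  'bebddeeacbabceeecccbcccabcdbacb'
  #13 SA[13]=31  'cabcdbacb'
  #14 SA[14]=38  'cb'
  #15 SA[15]=17  'cbabceeecccbcccabcdbacb'
  #16 SA[16]=27  'cbcccabcdbacb'
  #17 SA[17]=30  'ccabcdbacb'
  #18 SA[18]=26  'ccbcccabcdbacb'
  #19 SA[19]=29  'cccabcdbacb'
  #20 SA[20]=25  'cccbcccabcdbacb'
  #21 SA[21]=34  'cdbacb'
  #22 SA[22]=21  'ceeecccbcccabcdbacb'
  #23 SA[23]=35  'dbacb'
  #24 SA[24]=6  'dbdbebddeeacbabceeecccbcccabcdbacb'
  #25 SA[25]=8  'dbebddeeacbabceeecccbcccabcdbacb'
  #26 SA[26]=5  'ddbdbebddeeacbabceeecccbcccabcdbacb'
  #27 SA[27]=12  'ddeeacbabceeecccbcccabcdbacb'
  #28 SA[28]=13  'deeacbabceeecccbcccabcdbacb'
  #29 SA[29]=2  'deeddbdbebddeeacbabceeecccbcccabcdbacb'
  #30 SA[30]=15  'eacbabceeecccbcccabcdbacb'
  #31 SA[31]=10  'ebddeeacbabceeecccbcccabcdbacb'
  #32 SA[32]=24  'ecccbcccabcdbacb'
  #33 SA[33]=4  'eddbdbebddeeacbabceeecccbcccabcdbacb'
  #34 SA[34]=1  'edeeddbdbebddeeacbabceeecccbcccabcdbacb'
  #35 SA[35]=14  'eeacbabceeecccbcccabcdbacb'
  #36 SA[36]=23  'eecccbcccabcdbacb'
  #37 SA[37]=3  'eeddbdbebddeeacbabceeecccbcccabcdbacb'
  #38 SA[38]=0  'eedeeddbdbebddeeacbabceeecccbcccabcdbacb'
  #39 SA[39]=22  'eeecccbcccabcdbacb'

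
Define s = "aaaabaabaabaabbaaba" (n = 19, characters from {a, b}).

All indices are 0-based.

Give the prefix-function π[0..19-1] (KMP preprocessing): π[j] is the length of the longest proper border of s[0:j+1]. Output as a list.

[0, 1, 2, 3, 0, 1, 2, 0, 1, 2, 0, 1, 2, 0, 0, 1, 2, 0, 1]

π[0] = 0
j=1 s[j]='a': π[1]=1 (border 'a')
j=2 s[j]='a': π[2]=2 (border 'aa')
j=3 s[j]='a': π[3]=3 (border 'aaa')
j=4 s[j]='b': k: 3→2→1→0; π[4]=0 (border '')
j=5 s[j]='a': π[5]=1 (border 'a')
j=6 s[j]='a': π[6]=2 (border 'aa')
j=7 s[j]='b': k: 2→1→0; π[7]=0 (border '')
j=8 s[j]='a': π[8]=1 (border 'a')
j=9 s[j]='a': π[9]=2 (border 'aa')
j=10 s[j]='b': k: 2→1→0; π[10]=0 (border '')
j=11 s[j]='a': π[11]=1 (border 'a')
j=12 s[j]='a': π[12]=2 (border 'aa')
j=13 s[j]='b': k: 2→1→0; π[13]=0 (border '')
j=14 s[j]='b': π[14]=0 (border '')
j=15 s[j]='a': π[15]=1 (border 'a')
j=16 s[j]='a': π[16]=2 (border 'aa')
j=17 s[j]='b': k: 2→1→0; π[17]=0 (border '')
j=18 s[j]='a': π[18]=1 (border 'a')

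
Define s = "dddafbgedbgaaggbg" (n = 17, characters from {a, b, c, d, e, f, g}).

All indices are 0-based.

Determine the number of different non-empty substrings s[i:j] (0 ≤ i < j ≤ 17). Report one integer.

sorted suffixes:
  #0 SA[0]=11  'aaggbg'
  #1 SA[1]=3  'afbgedbgaaggbg'
  #2 SA[2]=12  'aggbg'
  #3 SA[3]=15  'bg'
  #4 SA[4]=9  'bgaaggbg'
  #5 SA[5]=5  'bgedbgaaggbg'
  #6 SA[6]=2  'dafbgedbgaaggbg'
  #7 SA[7]=8  'dbgaaggbg'
  #8 SA[8]=1  'ddafbgedbgaaggbg'
  #9 SA[9]=0  'dddafbgedbgaaggbg'
  #10 SA[10]=7  'edbgaaggbg'
  #11 SA[11]=4  'fbgedbgaaggbg'
  #12 SA[12]=16  'g'
  #13 SA[13]=10  'gaaggbg'
  #14 SA[14]=14  'gbg'
  #15 SA[15]=6  'gedbgaaggbg'
  #16 SA[16]=13  'ggbg'

SA = [11, 3, 12, 15, 9, 5, 2, 8, 1, 0, 7, 4, 16, 10, 14, 6, 13]
[i] adj suffixes → lcp
  [1] 11/3 → 1 ('a')
  [2] 3/12 → 1 ('a')
  [3] 12/15 → 0 ('')
  [4] 15/9 → 2 ('bg')
  [5] 9/5 → 2 ('bg')
  [6] 5/2 → 0 ('')
  [7] 2/8 → 1 ('d')
  [8] 8/1 → 1 ('d')
  [9] 1/0 → 2 ('dd')
  [10] 0/7 → 0 ('')
  [11] 7/4 → 0 ('')
  [12] 4/16 → 0 ('')
  [13] 16/10 → 1 ('g')
  [14] 10/14 → 1 ('g')
  [15] 14/6 → 1 ('g')
  [16] 6/13 → 1 ('g')

n(n+1)/2 = 17·18/2 = 153
Σ LCP = 0 + 1 + 1 + 0 + 2 + 2 + 0 + 1 + 1 + 2 + 0 + 0 + 0 + 1 + 1 + 1 + 1 = 14
distinct = 153 − 14 = 139

139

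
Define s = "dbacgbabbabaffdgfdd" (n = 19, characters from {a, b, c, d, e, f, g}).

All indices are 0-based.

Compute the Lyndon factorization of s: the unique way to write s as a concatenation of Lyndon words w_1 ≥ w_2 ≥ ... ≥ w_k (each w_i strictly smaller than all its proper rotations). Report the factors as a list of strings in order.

emit factor 1: 'd' (i=0, period=1)
emit factor 2: 'b' (i=1, period=1)
emit factor 3: 'acgb' (i=2, period=4)
emit factor 4: 'abb' (i=6, period=3)
emit factor 5: 'abaffdgfdd' (i=9, period=10)

["d", "b", "acgb", "abb", "abaffdgfdd"]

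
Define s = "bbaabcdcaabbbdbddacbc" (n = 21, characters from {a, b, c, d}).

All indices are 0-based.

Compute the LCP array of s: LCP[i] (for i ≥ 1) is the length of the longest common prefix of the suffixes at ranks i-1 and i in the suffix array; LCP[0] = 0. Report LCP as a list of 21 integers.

[0, 3, 1, 2, 1, 0, 1, 2, 2, 1, 2, 1, 2, 0, 1, 1, 1, 0, 1, 1, 1]

rank→(start, suffix):
  0 → (8, 'aabbbdbddacbc')
  1 → (2, 'aabcdcaabbbdbddacbc')
  2 → (9, 'abbbdbddacbc')
  3 → (3, 'abcdcaabbbdbddacbc')
  4 → (17, 'acbc')
  5 → (1, 'baabcdcaabbbdbddacbc')
  6 → (0, 'bbaabcdcaabbbdbddacbc')
  7 → (10, 'bbbdbddacbc')
  8 → (11, 'bbdbddacbc')
  9 → (19, 'bc')
  10 → (4, 'bcdcaabbbdbddacbc')
  11 → (12, 'bdbddacbc')
  12 → (14, 'bddacbc')
  13 → (20, 'c')
  14 → (7, 'caabbbdbddacbc')
  15 → (18, 'cbc')
  16 → (5, 'cdcaabbbdbddacbc')
  17 → (16, 'dacbc')
  18 → (13, 'dbddacbc')
  19 → (6, 'dcaabbbdbddacbc')
  20 → (15, 'ddacbc')

SA = [8, 2, 9, 3, 17, 1, 0, 10, 11, 19, 4, 12, 14, 20, 7, 18, 5, 16, 13, 6, 15]
rank  pair      lcp
   1  s[8:],s[2:]  3  'aab'
   2  s[2:],s[9:]  1  'a'
   3  s[9:],s[3:]  2  'ab'
   4  s[3:],s[17:]  1  'a'
   5  s[17:],s[1:]  0  ''
   6  s[1:],s[0:]  1  'b'
   7  s[0:],s[10:]  2  'bb'
   8  s[10:],s[11:]  2  'bb'
   9  s[11:],s[19:]  1  'b'
  10  s[19:],s[4:]  2  'bc'
  11  s[4:],s[12:]  1  'b'
  12  s[12:],s[14:]  2  'bd'
  13  s[14:],s[20:]  0  ''
  14  s[20:],s[7:]  1  'c'
  15  s[7:],s[18:]  1  'c'
  16  s[18:],s[5:]  1  'c'
  17  s[5:],s[16:]  0  ''
  18  s[16:],s[13:]  1  'd'
  19  s[13:],s[6:]  1  'd'
  20  s[6:],s[15:]  1  'd'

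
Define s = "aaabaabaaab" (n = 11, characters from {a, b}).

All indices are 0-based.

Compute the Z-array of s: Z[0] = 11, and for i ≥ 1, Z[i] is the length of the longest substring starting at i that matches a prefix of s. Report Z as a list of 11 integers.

Z[0]=11
i=1: outside box; Z[1]=2 scan→box=[1,3)
i=2: min(r-i=1, Z[1]=2)=1; Z[2]=1
i=3: outside box; Z[3]=0
i=4: outside box; Z[4]=2 scan→box=[4,6)
i=5: min(r-i=1, Z[1]=2)=1; Z[5]=1
i=6: outside box; Z[6]=0
i=7: outside box; Z[7]=4 scan→box=[7,11)
i=8: min(r-i=3, Z[1]=2)=2; Z[8]=2
i=9: min(r-i=2, Z[2]=1)=1; Z[9]=1
i=10: min(r-i=1, Z[3]=0)=0; Z[10]=0

[11, 2, 1, 0, 2, 1, 0, 4, 2, 1, 0]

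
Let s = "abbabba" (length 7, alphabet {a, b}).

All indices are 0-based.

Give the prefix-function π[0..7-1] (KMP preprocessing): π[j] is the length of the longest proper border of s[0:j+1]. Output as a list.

π[0] = 0
j=1 s[j]='b': π[1]=0 (border '')
j=2 s[j]='b': π[2]=0 (border '')
j=3 s[j]='a': π[3]=1 (border 'a')
j=4 s[j]='b': π[4]=2 (border 'ab')
j=5 s[j]='b': π[5]=3 (border 'abb')
j=6 s[j]='a': π[6]=4 (border 'abba')

[0, 0, 0, 1, 2, 3, 4]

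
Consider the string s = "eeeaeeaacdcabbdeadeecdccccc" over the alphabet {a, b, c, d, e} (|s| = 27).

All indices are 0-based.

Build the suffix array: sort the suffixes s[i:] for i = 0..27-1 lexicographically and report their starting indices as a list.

sorted suffixes:
  #0 SA[0]=6  'aacdcabbdeadeecdccccc'
  #1 SA[1]=11  'abbdeadeecdccccc'
  #2 SA[2]=7  'acdcabbdeadeecdccccc'
  #3 SA[3]=16  'adeecdccccc'
  #4 SA[4]=3  'aeeaacdcabbdeadeecdccccc'
  #5 SA[5]=12  'bbdeadeecdccccc'
  #6 SA[6]=13  'bdeadeecdccccc'
  #7 SA[7]=26  'c'
  #8 SA[8]=10  'cabbdeadeecdccccc'
  #9 SA[9]=25  'cc'
  #10 SA[10]=24  'ccc'
  #11 SA[11]=23  'cccc'
  #12 SA[12]=22  'ccccc'
  #13 SA[13]=8  'cdcabbdeadeecdccccc'
  #14 SA[14]=20  'cdccccc'
  #15 SA[15]=9  'dcabbdeadeecdccccc'
  #16 SA[16]=21  'dccccc'
  #17 SA[17]=14  'deadeecdccccc'
  #18 SA[18]=17  'deecdccccc'
  #19 SA[19]=5  'eaacdcabbdeadeecdccccc'
  #20 SA[20]=15  'eadeecdccccc'
  #21 SA[21]=2  'eaeeaacdcabbdeadeecdccccc'
  #22 SA[22]=19  'ecdccccc'
  #23 SA[23]=4  'eeaacdcabbdeadeecdccccc'
  #24 SA[24]=1  'eeaeeaacdcabbdeadeecdccccc'
  #25 SA[25]=18  'eecdccccc'
  #26 SA[26]=0  'eeeaeeaacdcabbdeadeecdccccc'

[6, 11, 7, 16, 3, 12, 13, 26, 10, 25, 24, 23, 22, 8, 20, 9, 21, 14, 17, 5, 15, 2, 19, 4, 1, 18, 0]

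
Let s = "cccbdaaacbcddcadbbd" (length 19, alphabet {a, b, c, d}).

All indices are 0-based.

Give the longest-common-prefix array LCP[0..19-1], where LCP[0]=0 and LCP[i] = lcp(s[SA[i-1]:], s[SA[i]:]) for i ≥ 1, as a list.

rank→(start, suffix):
  0 → (5, 'aaacbcddcadbbd')
  1 → (6, 'aacbcddcadbbd')
  2 → (7, 'acbcddcadbbd')
  3 → (14, 'adbbd')
  4 → (16, 'bbd')
  5 → (9, 'bcddcadbbd')
  6 → (17, 'bd')
  7 → (3, 'bdaaacbcddcadbbd')
  8 → (13, 'cadbbd')
  9 → (8, 'cbcddcadbbd')
  10 → (2, 'cbdaaacbcddcadbbd')
  11 → (1, 'ccbdaaacbcddcadbbd')
  12 → (0, 'cccbdaaacbcddcadbbd')
  13 → (10, 'cddcadbbd')
  14 → (18, 'd')
  15 → (4, 'daaacbcddcadbbd')
  16 → (15, 'dbbd')
  17 → (12, 'dcadbbd')
  18 → (11, 'ddcadbbd')

SA = [5, 6, 7, 14, 16, 9, 17, 3, 13, 8, 2, 1, 0, 10, 18, 4, 15, 12, 11]
rank  pair      lcp
   1  s[5:],s[6:]  2  'aa'
   2  s[6:],s[7:]  1  'a'
   3  s[7:],s[14:]  1  'a'
   4  s[14:],s[16:]  0  ''
   5  s[16:],s[9:]  1  'b'
   6  s[9:],s[17:]  1  'b'
   7  s[17:],s[3:]  2  'bd'
   8  s[3:],s[13:]  0  ''
   9  s[13:],s[8:]  1  'c'
  10  s[8:],s[2:]  2  'cb'
  11  s[2:],s[1:]  1  'c'
  12  s[1:],s[0:]  2  'cc'
  13  s[0:],s[10:]  1  'c'
  14  s[10:],s[18:]  0  ''
  15  s[18:],s[4:]  1  'd'
  16  s[4:],s[15:]  1  'd'
  17  s[15:],s[12:]  1  'd'
  18  s[12:],s[11:]  1  'd'

[0, 2, 1, 1, 0, 1, 1, 2, 0, 1, 2, 1, 2, 1, 0, 1, 1, 1, 1]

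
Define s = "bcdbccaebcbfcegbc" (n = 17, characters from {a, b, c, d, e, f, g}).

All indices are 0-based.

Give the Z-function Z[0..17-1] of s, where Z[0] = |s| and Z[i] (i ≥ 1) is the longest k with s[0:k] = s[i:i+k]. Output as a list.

Z[0]=17
i=1: outside box; Z[1]=0
i=2: outside box; Z[2]=0
i=3: outside box; Z[3]=2 scan→box=[3,5)
i=4: min(r-i=1, Z[1]=0)=0; Z[4]=0
i=5: outside box; Z[5]=0
i=6: outside box; Z[6]=0
i=7: outside box; Z[7]=0
i=8: outside box; Z[8]=2 scan→box=[8,10)
i=9: min(r-i=1, Z[1]=0)=0; Z[9]=0
i=10: outside box; Z[10]=1 scan→box=[10,11)
i=11: outside box; Z[11]=0
i=12: outside box; Z[12]=0
i=13: outside box; Z[13]=0
i=14: outside box; Z[14]=0
i=15: outside box; Z[15]=2 scan→box=[15,17)
i=16: min(r-i=1, Z[1]=0)=0; Z[16]=0

[17, 0, 0, 2, 0, 0, 0, 0, 2, 0, 1, 0, 0, 0, 0, 2, 0]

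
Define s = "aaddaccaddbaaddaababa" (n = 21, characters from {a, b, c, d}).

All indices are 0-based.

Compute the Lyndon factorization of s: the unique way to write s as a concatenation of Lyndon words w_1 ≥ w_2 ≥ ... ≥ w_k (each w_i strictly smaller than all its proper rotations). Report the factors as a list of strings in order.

["aaddaccaddb", "aadd", "aabab", "a"]

emit factor 1: 'aaddaccaddb' (i=0, period=11)
emit factor 2: 'aadd' (i=11, period=4)
emit factor 3: 'aabab' (i=15, period=5)
emit factor 4: 'a' (i=20, period=1)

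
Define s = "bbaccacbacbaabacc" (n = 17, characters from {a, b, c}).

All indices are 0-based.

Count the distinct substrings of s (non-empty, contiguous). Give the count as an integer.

rank→(start, suffix):
  0 → (11, 'aabacc')
  1 → (12, 'abacc')
  2 → (8, 'acbaabacc')
  3 → (5, 'acbacbaabacc')
  4 → (14, 'acc')
  5 → (2, 'accacbacbaabacc')
  6 → (10, 'baabacc')
  7 → (7, 'bacbaabacc')
  8 → (13, 'bacc')
  9 → (1, 'baccacbacbaabacc')
  10 → (0, 'bbaccacbacbaabacc')
  11 → (16, 'c')
  12 → (4, 'cacbacbaabacc')
  13 → (9, 'cbaabacc')
  14 → (6, 'cbacbaabacc')
  15 → (15, 'cc')
  16 → (3, 'ccacbacbaabacc')

SA = [11, 12, 8, 5, 14, 2, 10, 7, 13, 1, 0, 16, 4, 9, 6, 15, 3]
rank  pair      lcp
   1  s[11:],s[12:]  1  'a'
   2  s[12:],s[8:]  1  'a'
   3  s[8:],s[5:]  4  'acba'
   4  s[5:],s[14:]  2  'ac'
   5  s[14:],s[2:]  3  'acc'
   6  s[2:],s[10:]  0  ''
   7  s[10:],s[7:]  2  'ba'
   8  s[7:],s[13:]  3  'bac'
   9  s[13:],s[1:]  4  'bacc'
  10  s[1:],s[0:]  1  'b'
  11  s[0:],s[16:]  0  ''
  12  s[16:],s[4:]  1  'c'
  13  s[4:],s[9:]  1  'c'
  14  s[9:],s[6:]  3  'cba'
  15  s[6:],s[15:]  1  'c'
  16  s[15:],s[3:]  2  'cc'

n(n+1)/2 = 17·18/2 = 153
Σ LCP = 0 + 1 + 1 + 4 + 2 + 3 + 0 + 2 + 3 + 4 + 1 + 0 + 1 + 1 + 3 + 1 + 2 = 29
distinct = 153 − 29 = 124

124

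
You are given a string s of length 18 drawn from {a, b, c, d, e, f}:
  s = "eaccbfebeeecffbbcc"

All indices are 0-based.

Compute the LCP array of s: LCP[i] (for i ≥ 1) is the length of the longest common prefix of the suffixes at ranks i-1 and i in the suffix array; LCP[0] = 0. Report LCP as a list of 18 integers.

rank | idx | suffix
   0 |   1 | accbfebeeecffbbcc
   1 |  14 | bbcc
   2 |  15 | bcc
   3 |   7 | beeecffbbcc
   4 |   4 | bfebeeecffbbcc
   5 |  17 | c
   6 |   3 | cbfebeeecffbbcc
   7 |  16 | cc
   8 |   2 | ccbfebeeecffbbcc
   9 |  11 | cffbbcc
  10 |   0 | eaccbfebeeecffbbcc
  11 |   6 | ebeeecffbbcc
  12 |  10 | ecffbbcc
  13 |   9 | eecffbbcc
  14 |   8 | eeecffbbcc
  15 |  13 | fbbcc
  16 |   5 | febeeecffbbcc
  17 |  12 | ffbbcc

SA = [1, 14, 15, 7, 4, 17, 3, 16, 2, 11, 0, 6, 10, 9, 8, 13, 5, 12]
i: (SA[i-1],SA[i]) lcp shared
  1: (1,14) 0 ''
  2: (14,15) 1 'b'
  3: (15,7) 1 'b'
  4: (7,4) 1 'b'
  5: (4,17) 0 ''
  6: (17,3) 1 'c'
  7: (3,16) 1 'c'
  8: (16,2) 2 'cc'
  9: (2,11) 1 'c'
  10: (11,0) 0 ''
  11: (0,6) 1 'e'
  12: (6,10) 1 'e'
  13: (10,9) 1 'e'
  14: (9,8) 2 'ee'
  15: (8,13) 0 ''
  16: (13,5) 1 'f'
  17: (5,12) 1 'f'

[0, 0, 1, 1, 1, 0, 1, 1, 2, 1, 0, 1, 1, 1, 2, 0, 1, 1]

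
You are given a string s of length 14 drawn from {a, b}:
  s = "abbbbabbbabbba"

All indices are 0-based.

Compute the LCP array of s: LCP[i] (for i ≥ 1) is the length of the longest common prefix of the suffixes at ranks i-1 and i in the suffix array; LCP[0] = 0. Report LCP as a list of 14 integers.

[0, 1, 5, 4, 0, 2, 6, 1, 3, 7, 2, 4, 8, 3]

rank | idx | suffix
   0 |  13 | a
   1 |   9 | abbba
   2 |   5 | abbbabbba
   3 |   0 | abbbbabbbabbba
   4 |  12 | ba
   5 |   8 | babbba
   6 |   4 | babbbabbba
   7 |  11 | bba
   8 |   7 | bbabbba
   9 |   3 | bbabbbabbba
  10 |  10 | bbba
  11 |   6 | bbbabbba
  12 |   2 | bbbabbbabbba
  13 |   1 | bbbbabbbabbba

SA = [13, 9, 5, 0, 12, 8, 4, 11, 7, 3, 10, 6, 2, 1]
i: (SA[i-1],SA[i]) lcp shared
  1: (13,9) 1 'a'
  2: (9,5) 5 'abbba'
  3: (5,0) 4 'abbb'
  4: (0,12) 0 ''
  5: (12,8) 2 'ba'
  6: (8,4) 6 'babbba'
  7: (4,11) 1 'b'
  8: (11,7) 3 'bba'
  9: (7,3) 7 'bbabbba'
  10: (3,10) 2 'bb'
  11: (10,6) 4 'bbba'
  12: (6,2) 8 'bbbabbba'
  13: (2,1) 3 'bbb'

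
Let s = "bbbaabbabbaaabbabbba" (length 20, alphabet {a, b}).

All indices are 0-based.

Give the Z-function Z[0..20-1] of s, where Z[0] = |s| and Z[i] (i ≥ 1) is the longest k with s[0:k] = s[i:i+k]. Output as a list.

Z[0]=20
i=1: outside box; Z[1]=2 extend→box=[1,3)
i=2: min(r-i=1, Z[1]=2)=1; Z[2]=1
i=3: outside box; Z[3]=0
i=4: outside box; Z[4]=0
i=5: outside box; Z[5]=2 extend→box=[5,7)
i=6: min(r-i=1, Z[1]=2)=1; Z[6]=1
i=7: outside box; Z[7]=0
i=8: outside box; Z[8]=2 extend→box=[8,10)
i=9: min(r-i=1, Z[1]=2)=1; Z[9]=1
i=10: outside box; Z[10]=0
i=11: outside box; Z[11]=0
i=12: outside box; Z[12]=0
i=13: outside box; Z[13]=2 extend→box=[13,15)
i=14: min(r-i=1, Z[1]=2)=1; Z[14]=1
i=15: outside box; Z[15]=0
i=16: outside box; Z[16]=4 extend→box=[16,20)
i=17: min(r-i=3, Z[1]=2)=2; Z[17]=2
i=18: min(r-i=2, Z[2]=1)=1; Z[18]=1
i=19: min(r-i=1, Z[3]=0)=0; Z[19]=0

[20, 2, 1, 0, 0, 2, 1, 0, 2, 1, 0, 0, 0, 2, 1, 0, 4, 2, 1, 0]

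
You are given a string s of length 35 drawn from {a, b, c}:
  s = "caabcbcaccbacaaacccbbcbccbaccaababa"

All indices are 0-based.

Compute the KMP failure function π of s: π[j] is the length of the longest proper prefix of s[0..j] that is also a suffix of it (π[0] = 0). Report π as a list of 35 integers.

[0, 0, 0, 0, 1, 0, 1, 2, 1, 1, 0, 0, 1, 2, 3, 0, 1, 1, 1, 0, 0, 1, 0, 1, 1, 0, 0, 1, 1, 2, 3, 4, 0, 0, 0]

π[0] = 0
j=1 s[j]='a': π[1]=0 (border '')
j=2 s[j]='a': π[2]=0 (border '')
j=3 s[j]='b': π[3]=0 (border '')
j=4 s[j]='c': π[4]=1 (border 'c')
j=5 s[j]='b': k: 1→0; π[5]=0 (border '')
j=6 s[j]='c': π[6]=1 (border 'c')
j=7 s[j]='a': π[7]=2 (border 'ca')
j=8 s[j]='c': k: 2→0; π[8]=1 (border 'c')
j=9 s[j]='c': k: 1→0; π[9]=1 (border 'c')
j=10 s[j]='b': k: 1→0; π[10]=0 (border '')
j=11 s[j]='a': π[11]=0 (border '')
j=12 s[j]='c': π[12]=1 (border 'c')
j=13 s[j]='a': π[13]=2 (border 'ca')
j=14 s[j]='a': π[14]=3 (border 'caa')
j=15 s[j]='a': k: 3→0; π[15]=0 (border '')
j=16 s[j]='c': π[16]=1 (border 'c')
j=17 s[j]='c': k: 1→0; π[17]=1 (border 'c')
j=18 s[j]='c': k: 1→0; π[18]=1 (border 'c')
j=19 s[j]='b': k: 1→0; π[19]=0 (border '')
j=20 s[j]='b': π[20]=0 (border '')
j=21 s[j]='c': π[21]=1 (border 'c')
j=22 s[j]='b': k: 1→0; π[22]=0 (border '')
j=23 s[j]='c': π[23]=1 (border 'c')
j=24 s[j]='c': k: 1→0; π[24]=1 (border 'c')
j=25 s[j]='b': k: 1→0; π[25]=0 (border '')
j=26 s[j]='a': π[26]=0 (border '')
j=27 s[j]='c': π[27]=1 (border 'c')
j=28 s[j]='c': k: 1→0; π[28]=1 (border 'c')
j=29 s[j]='a': π[29]=2 (border 'ca')
j=30 s[j]='a': π[30]=3 (border 'caa')
j=31 s[j]='b': π[31]=4 (border 'caab')
j=32 s[j]='a': k: 4→0; π[32]=0 (border '')
j=33 s[j]='b': π[33]=0 (border '')
j=34 s[j]='a': π[34]=0 (border '')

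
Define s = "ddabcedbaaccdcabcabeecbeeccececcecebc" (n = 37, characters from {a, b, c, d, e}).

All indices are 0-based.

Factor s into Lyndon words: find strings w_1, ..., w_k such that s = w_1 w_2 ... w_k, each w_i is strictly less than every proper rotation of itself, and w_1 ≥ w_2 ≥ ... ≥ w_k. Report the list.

["d", "d", "abcedb", "aaccdcabcabeecbeeccececcecebc"]

emit factor 1: 'd' (i=0, period=1)
emit factor 2: 'd' (i=1, period=1)
emit factor 3: 'abcedb' (i=2, period=6)
emit factor 4: 'aaccdcabcabeecbeeccececcecebc' (i=8, period=29)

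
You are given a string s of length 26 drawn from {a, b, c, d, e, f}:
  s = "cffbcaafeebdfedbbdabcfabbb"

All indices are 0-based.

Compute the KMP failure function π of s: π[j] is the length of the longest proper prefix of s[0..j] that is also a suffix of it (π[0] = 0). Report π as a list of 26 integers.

[0, 0, 0, 0, 1, 0, 0, 0, 0, 0, 0, 0, 0, 0, 0, 0, 0, 0, 0, 0, 1, 2, 0, 0, 0, 0]

π[0] = 0
j=1 s[j]='f': π[1]=0 (border '')
j=2 s[j]='f': π[2]=0 (border '')
j=3 s[j]='b': π[3]=0 (border '')
j=4 s[j]='c': π[4]=1 (border 'c')
j=5 s[j]='a': k: 1→0; π[5]=0 (border '')
j=6 s[j]='a': π[6]=0 (border '')
j=7 s[j]='f': π[7]=0 (border '')
j=8 s[j]='e': π[8]=0 (border '')
j=9 s[j]='e': π[9]=0 (border '')
j=10 s[j]='b': π[10]=0 (border '')
j=11 s[j]='d': π[11]=0 (border '')
j=12 s[j]='f': π[12]=0 (border '')
j=13 s[j]='e': π[13]=0 (border '')
j=14 s[j]='d': π[14]=0 (border '')
j=15 s[j]='b': π[15]=0 (border '')
j=16 s[j]='b': π[16]=0 (border '')
j=17 s[j]='d': π[17]=0 (border '')
j=18 s[j]='a': π[18]=0 (border '')
j=19 s[j]='b': π[19]=0 (border '')
j=20 s[j]='c': π[20]=1 (border 'c')
j=21 s[j]='f': π[21]=2 (border 'cf')
j=22 s[j]='a': k: 2→0; π[22]=0 (border '')
j=23 s[j]='b': π[23]=0 (border '')
j=24 s[j]='b': π[24]=0 (border '')
j=25 s[j]='b': π[25]=0 (border '')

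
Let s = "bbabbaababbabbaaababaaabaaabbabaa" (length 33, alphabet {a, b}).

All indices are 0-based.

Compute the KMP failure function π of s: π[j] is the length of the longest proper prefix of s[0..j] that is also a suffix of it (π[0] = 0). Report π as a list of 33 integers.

[0, 1, 0, 1, 2, 3, 0, 1, 0, 1, 2, 3, 4, 5, 6, 7, 0, 1, 0, 1, 0, 0, 0, 1, 0, 0, 0, 1, 2, 3, 4, 0, 0]

π[0] = 0
j=1 s[j]='b': π[1]=1 (border 'b')
j=2 s[j]='a': k: 1→0; π[2]=0 (border '')
j=3 s[j]='b': π[3]=1 (border 'b')
j=4 s[j]='b': π[4]=2 (border 'bb')
j=5 s[j]='a': π[5]=3 (border 'bba')
j=6 s[j]='a': k: 3→0; π[6]=0 (border '')
j=7 s[j]='b': π[7]=1 (border 'b')
j=8 s[j]='a': k: 1→0; π[8]=0 (border '')
j=9 s[j]='b': π[9]=1 (border 'b')
j=10 s[j]='b': π[10]=2 (border 'bb')
j=11 s[j]='a': π[11]=3 (border 'bba')
j=12 s[j]='b': π[12]=4 (border 'bbab')
j=13 s[j]='b': π[13]=5 (border 'bbabb')
j=14 s[j]='a': π[14]=6 (border 'bbabba')
j=15 s[j]='a': π[15]=7 (border 'bbabbaa')
j=16 s[j]='a': k: 7→0; π[16]=0 (border '')
j=17 s[j]='b': π[17]=1 (border 'b')
j=18 s[j]='a': k: 1→0; π[18]=0 (border '')
j=19 s[j]='b': π[19]=1 (border 'b')
j=20 s[j]='a': k: 1→0; π[20]=0 (border '')
j=21 s[j]='a': π[21]=0 (border '')
j=22 s[j]='a': π[22]=0 (border '')
j=23 s[j]='b': π[23]=1 (border 'b')
j=24 s[j]='a': k: 1→0; π[24]=0 (border '')
j=25 s[j]='a': π[25]=0 (border '')
j=26 s[j]='a': π[26]=0 (border '')
j=27 s[j]='b': π[27]=1 (border 'b')
j=28 s[j]='b': π[28]=2 (border 'bb')
j=29 s[j]='a': π[29]=3 (border 'bba')
j=30 s[j]='b': π[30]=4 (border 'bbab')
j=31 s[j]='a': k: 4→1→0; π[31]=0 (border '')
j=32 s[j]='a': π[32]=0 (border '')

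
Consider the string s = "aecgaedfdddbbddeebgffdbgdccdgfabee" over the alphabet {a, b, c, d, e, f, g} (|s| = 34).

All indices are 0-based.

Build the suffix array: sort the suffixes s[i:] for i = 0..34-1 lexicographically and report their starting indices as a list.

[30, 0, 4, 11, 12, 31, 22, 17, 25, 26, 2, 10, 21, 24, 9, 8, 13, 14, 6, 27, 33, 16, 1, 5, 32, 15, 29, 20, 7, 19, 3, 23, 28, 18]

rank | idx | suffix
   0 |  30 | abee
   1 |   0 | aecgaedfdddbbddeebgffdbgdccdgfabee
   2 |   4 | aedfdddbbddeebgffdbgdccdgfabee
   3 |  11 | bbddeebgffdbgdccdgfabee
   4 |  12 | bddeebgffdbgdccdgfabee
   5 |  31 | bee
   6 |  22 | bgdccdgfabee
   7 |  17 | bgffdbgdccdgfabee
   8 |  25 | ccdgfabee
   9 |  26 | cdgfabee
  10 |   2 | cgaedfdddbbddeebgffdbgdccdgfabee
  11 |  10 | dbbddeebgffdbgdccdgfabee
  12 |  21 | dbgdccdgfabee
  13 |  24 | dccdgfabee
  14 |   9 | ddbbddeebgffdbgdccdgfabee
  15 |   8 | dddbbddeebgffdbgdccdgfabee
  16 |  13 | ddeebgffdbgdccdgfabee
  17 |  14 | deebgffdbgdccdgfabee
  18 |   6 | dfdddbbddeebgffdbgdccdgfabee
  19 |  27 | dgfabee
  20 |  33 | e
  21 |  16 | ebgffdbgdccdgfabee
  22 |   1 | ecgaedfdddbbddeebgffdbgdccdgfabee
  23 |   5 | edfdddbbddeebgffdbgdccdgfabee
  24 |  32 | ee
  25 |  15 | eebgffdbgdccdgfabee
  26 |  29 | fabee
  27 |  20 | fdbgdccdgfabee
  28 |   7 | fdddbbddeebgffdbgdccdgfabee
  29 |  19 | ffdbgdccdgfabee
  30 |   3 | gaedfdddbbddeebgffdbgdccdgfabee
  31 |  23 | gdccdgfabee
  32 |  28 | gfabee
  33 |  18 | gffdbgdccdgfabee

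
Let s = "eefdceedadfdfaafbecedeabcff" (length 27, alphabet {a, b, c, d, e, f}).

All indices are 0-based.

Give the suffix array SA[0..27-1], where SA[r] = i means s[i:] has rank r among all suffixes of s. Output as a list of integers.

[13, 22, 8, 14, 23, 16, 18, 4, 24, 7, 3, 20, 11, 9, 21, 17, 6, 19, 5, 0, 1, 26, 12, 15, 2, 10, 25]

rank→(start, suffix):
  0 → (13, 'aafbecedeabcff')
  1 → (22, 'abcff')
  2 → (8, 'adfdfaafbecedeabcff')
  3 → (14, 'afbecedeabcff')
  4 → (23, 'bcff')
  5 → (16, 'becedeabcff')
  6 → (18, 'cedeabcff')
  7 → (4, 'ceedadfdfaafbecedeabcff')
  8 → (24, 'cff')
  9 → (7, 'dadfdfaafbecedeabcff')
  10 → (3, 'dceedadfdfaafbecedeabcff')
  11 → (20, 'deabcff')
  12 → (11, 'dfaafbecedeabcff')
  13 → (9, 'dfdfaafbecedeabcff')
  14 → (21, 'eabcff')
  15 → (17, 'ecedeabcff')
  16 → (6, 'edadfdfaafbecedeabcff')
  17 → (19, 'edeabcff')
  18 → (5, 'eedadfdfaafbecedeabcff')
  19 → (0, 'eefdceedadfdfaafbecedeabcff')
  20 → (1, 'efdceedadfdfaafbecedeabcff')
  21 → (26, 'f')
  22 → (12, 'faafbecedeabcff')
  23 → (15, 'fbecedeabcff')
  24 → (2, 'fdceedadfdfaafbecedeabcff')
  25 → (10, 'fdfaafbecedeabcff')
  26 → (25, 'ff')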